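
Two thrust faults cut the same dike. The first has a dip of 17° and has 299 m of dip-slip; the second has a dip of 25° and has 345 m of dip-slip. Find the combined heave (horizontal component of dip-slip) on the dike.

heave_A = 299 × cos(17°) = 285.9 m
heave_B = 345 × cos(25°) = 312.7 m
total = 285.9 + 312.7 = 599 m

599 m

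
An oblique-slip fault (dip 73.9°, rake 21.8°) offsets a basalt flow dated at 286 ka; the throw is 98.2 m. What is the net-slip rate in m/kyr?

0.962 m/kyr

dip-slip = throw / sin(dip) = 98.2 / sin(73.9°) = 102.2 m
net slip = dip-slip / sin(rake) = 102.2 / sin(21.8°) = 275.2 m
rate = 275.2 m / 286 ka = 0.000962 m/yr = 0.962 m/kyr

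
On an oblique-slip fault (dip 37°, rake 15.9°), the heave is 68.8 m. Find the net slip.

dip-slip = heave / cos(dip) = 68.8 / cos(37°) = 86.15 m
net slip = dip-slip / sin(rake) = 86.15 / sin(15.9°) = 314 m

314 m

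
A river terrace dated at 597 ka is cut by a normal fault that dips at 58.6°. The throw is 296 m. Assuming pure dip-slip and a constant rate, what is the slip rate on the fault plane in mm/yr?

0.581 mm/yr

dip-slip = throw / sin(dip) = 296 m / sin(58.6°) = 346.8 m
rate = 346.8 m / 597 ka = 0.000581 m/yr = 0.581 mm/yr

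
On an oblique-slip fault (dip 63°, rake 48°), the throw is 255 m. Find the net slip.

385 m

dip-slip = throw / sin(dip) = 255 / sin(63°) = 286.2 m
net slip = dip-slip / sin(rake) = 286.2 / sin(48°) = 385 m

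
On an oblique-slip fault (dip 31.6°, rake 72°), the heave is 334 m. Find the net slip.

dip-slip = heave / cos(dip) = 334 / cos(31.6°) = 392.1 m
net slip = dip-slip / sin(rake) = 392.1 / sin(72°) = 412 m

412 m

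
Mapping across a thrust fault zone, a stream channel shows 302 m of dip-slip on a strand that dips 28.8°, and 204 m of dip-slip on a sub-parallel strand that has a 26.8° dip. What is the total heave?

447 m

heave_A = 302 × cos(28.8°) = 264.6 m
heave_B = 204 × cos(26.8°) = 182.1 m
total = 264.6 + 182.1 = 447 m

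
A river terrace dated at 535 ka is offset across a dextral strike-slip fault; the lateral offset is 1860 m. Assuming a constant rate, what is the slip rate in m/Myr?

3480 m/Myr

rate = 1860 m / 535 ka = 0.00348 m/yr = 3480 m/Myr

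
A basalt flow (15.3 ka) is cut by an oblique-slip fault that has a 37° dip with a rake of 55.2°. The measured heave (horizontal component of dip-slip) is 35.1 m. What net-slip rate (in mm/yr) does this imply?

3.50 mm/yr

dip-slip = heave / cos(dip) = 35.1 / cos(37°) = 43.95 m
net slip = dip-slip / sin(rake) = 43.95 / sin(55.2°) = 53.52 m
rate = 53.52 m / 15.3 ka = 0.00350 m/yr = 3.50 mm/yr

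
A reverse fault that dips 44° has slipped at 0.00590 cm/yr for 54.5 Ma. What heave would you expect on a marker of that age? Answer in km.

2.31 km

dip-slip = rate × time = 0.00590 cm/yr × 54.5 Ma = 3216 m
heave = dip-slip × cos(dip) = 3216 × cos(44°) = 2310 m = 2.31 km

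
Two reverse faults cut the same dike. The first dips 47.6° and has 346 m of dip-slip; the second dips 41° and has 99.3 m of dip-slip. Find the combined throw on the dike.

throw_A = 346 × sin(47.6°) = 255.5 m
throw_B = 99.3 × sin(41°) = 65.15 m
total = 255.5 + 65.15 = 321 m

321 m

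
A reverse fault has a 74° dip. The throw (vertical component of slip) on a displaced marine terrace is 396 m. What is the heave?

114 m

heave = throw / tan(dip) = 396 / tan(74°) = 114 m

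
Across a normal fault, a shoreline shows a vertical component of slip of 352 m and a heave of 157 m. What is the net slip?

385 m

net slip = √(throw² + heave²) = √(352² + 157²) = 385 m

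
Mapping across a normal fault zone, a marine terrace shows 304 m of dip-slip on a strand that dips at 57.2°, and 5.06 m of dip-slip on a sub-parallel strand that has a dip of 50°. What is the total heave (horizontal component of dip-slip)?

heave_A = 304 × cos(57.2°) = 164.7 m
heave_B = 5.06 × cos(50°) = 3.253 m
total = 164.7 + 3.253 = 168 m

168 m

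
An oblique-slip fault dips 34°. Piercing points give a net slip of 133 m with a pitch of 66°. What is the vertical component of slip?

dip-slip = net slip × sin(rake) = 133 m × sin(66°) = 121.5 m
throw = dip-slip × sin(dip) = 121.5 × sin(34°) = 67.9 m

67.9 m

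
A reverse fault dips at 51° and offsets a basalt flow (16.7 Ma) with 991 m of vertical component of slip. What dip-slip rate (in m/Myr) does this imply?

dip-slip = throw / sin(dip) = 991 m / sin(51°) = 1275 m
rate = 1275 m / 16.7 Ma = 0.0000764 m/yr = 76.4 m/Myr

76.4 m/Myr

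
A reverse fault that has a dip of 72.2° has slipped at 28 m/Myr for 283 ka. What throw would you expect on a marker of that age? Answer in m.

dip-slip = rate × time = 28 m/Myr × 283 ka = 7.924 m
throw = dip-slip × sin(dip) = 7.924 × sin(72.2°) = 7.54 m

7.54 m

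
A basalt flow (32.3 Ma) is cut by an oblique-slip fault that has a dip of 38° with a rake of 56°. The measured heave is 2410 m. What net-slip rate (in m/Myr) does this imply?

dip-slip = heave / cos(dip) = 2410 / cos(38°) = 3058 m
net slip = dip-slip / sin(rake) = 3058 / sin(56°) = 3689 m
rate = 3689 m / 32.3 Ma = 0.000114 m/yr = 114 m/Myr

114 m/Myr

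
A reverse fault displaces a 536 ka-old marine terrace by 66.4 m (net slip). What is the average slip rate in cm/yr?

rate = 66.4 m / 536 ka = 0.000124 m/yr = 0.0124 cm/yr

0.0124 cm/yr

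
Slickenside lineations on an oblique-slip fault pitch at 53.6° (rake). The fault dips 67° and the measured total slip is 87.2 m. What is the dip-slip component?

70.2 m

dip-slip = net slip × sin(rake) = 87.2 m × sin(53.6°) = 70.2 m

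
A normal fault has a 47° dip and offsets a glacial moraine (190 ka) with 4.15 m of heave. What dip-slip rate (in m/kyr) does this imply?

0.0320 m/kyr

dip-slip = heave / cos(dip) = 4.15 m / cos(47°) = 6.085 m
rate = 6.085 m / 190 ka = 0.0000320 m/yr = 0.0320 m/kyr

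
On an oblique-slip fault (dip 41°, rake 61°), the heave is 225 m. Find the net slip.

341 m

dip-slip = heave / cos(dip) = 225 / cos(41°) = 298.1 m
net slip = dip-slip / sin(rake) = 298.1 / sin(61°) = 341 m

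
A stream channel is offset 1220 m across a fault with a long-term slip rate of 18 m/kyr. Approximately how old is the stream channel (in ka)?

age = offset / rate = 1220 m / (18 m/kyr) = 67800 yr = 67.8 ka

67.8 ka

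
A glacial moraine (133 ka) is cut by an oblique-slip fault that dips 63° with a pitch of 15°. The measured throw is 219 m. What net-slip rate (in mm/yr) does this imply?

dip-slip = throw / sin(dip) = 219 / sin(63°) = 245.8 m
net slip = dip-slip / sin(rake) = 245.8 / sin(15°) = 949.7 m
rate = 949.7 m / 133 ka = 0.00714 m/yr = 7.14 mm/yr

7.14 mm/yr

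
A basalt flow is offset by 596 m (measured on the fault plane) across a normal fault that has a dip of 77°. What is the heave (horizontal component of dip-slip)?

134 m

heave = dip-slip × cos(dip) = 596 m × cos(77°) = 134 m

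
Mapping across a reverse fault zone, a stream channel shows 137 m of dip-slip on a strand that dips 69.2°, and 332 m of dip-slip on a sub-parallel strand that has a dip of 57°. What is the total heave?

229 m

heave_A = 137 × cos(69.2°) = 48.65 m
heave_B = 332 × cos(57°) = 180.8 m
total = 48.65 + 180.8 = 229 m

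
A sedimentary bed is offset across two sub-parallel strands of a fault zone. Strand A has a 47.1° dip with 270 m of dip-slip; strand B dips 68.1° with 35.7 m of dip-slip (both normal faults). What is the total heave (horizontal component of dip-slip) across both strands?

197 m

heave_A = 270 × cos(47.1°) = 183.8 m
heave_B = 35.7 × cos(68.1°) = 13.32 m
total = 183.8 + 13.32 = 197 m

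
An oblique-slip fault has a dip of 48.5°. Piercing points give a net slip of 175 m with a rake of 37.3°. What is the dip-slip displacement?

dip-slip = net slip × sin(rake) = 175 m × sin(37.3°) = 106 m

106 m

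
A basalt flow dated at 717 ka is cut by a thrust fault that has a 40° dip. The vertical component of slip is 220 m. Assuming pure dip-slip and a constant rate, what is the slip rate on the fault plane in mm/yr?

dip-slip = throw / sin(dip) = 220 m / sin(40°) = 342.3 m
rate = 342.3 m / 717 ka = 0.000477 m/yr = 0.477 mm/yr

0.477 mm/yr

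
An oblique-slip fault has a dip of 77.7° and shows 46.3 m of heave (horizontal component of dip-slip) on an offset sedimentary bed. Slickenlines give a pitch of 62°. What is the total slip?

dip-slip = heave / cos(dip) = 46.3 / cos(77.7°) = 217.3 m
net slip = dip-slip / sin(rake) = 217.3 / sin(62°) = 246 m

246 m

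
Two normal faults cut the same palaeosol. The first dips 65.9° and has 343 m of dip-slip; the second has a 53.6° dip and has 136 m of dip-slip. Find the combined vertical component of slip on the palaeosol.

throw_A = 343 × sin(65.9°) = 313.1 m
throw_B = 136 × sin(53.6°) = 109.5 m
total = 313.1 + 109.5 = 423 m

423 m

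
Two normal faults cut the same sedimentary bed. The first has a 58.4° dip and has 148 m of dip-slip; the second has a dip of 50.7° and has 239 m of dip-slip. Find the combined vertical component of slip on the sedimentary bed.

311 m

throw_A = 148 × sin(58.4°) = 126.1 m
throw_B = 239 × sin(50.7°) = 184.9 m
total = 126.1 + 184.9 = 311 m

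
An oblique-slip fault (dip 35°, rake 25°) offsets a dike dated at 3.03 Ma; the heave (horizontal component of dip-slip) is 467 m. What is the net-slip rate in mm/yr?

dip-slip = heave / cos(dip) = 467 / cos(35°) = 570.1 m
net slip = dip-slip / sin(rake) = 570.1 / sin(25°) = 1349 m
rate = 1349 m / 3.03 Ma = 0.000445 m/yr = 0.445 mm/yr

0.445 mm/yr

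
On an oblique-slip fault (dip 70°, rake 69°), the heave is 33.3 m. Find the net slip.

104 m

dip-slip = heave / cos(dip) = 33.3 / cos(70°) = 97.36 m
net slip = dip-slip / sin(rake) = 97.36 / sin(69°) = 104 m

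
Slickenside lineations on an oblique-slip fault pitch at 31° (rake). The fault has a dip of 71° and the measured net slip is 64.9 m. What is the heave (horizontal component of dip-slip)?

dip-slip = net slip × sin(rake) = 64.9 m × sin(31°) = 33.43 m
heave = dip-slip × cos(dip) = 33.43 × cos(71°) = 10.9 m

10.9 m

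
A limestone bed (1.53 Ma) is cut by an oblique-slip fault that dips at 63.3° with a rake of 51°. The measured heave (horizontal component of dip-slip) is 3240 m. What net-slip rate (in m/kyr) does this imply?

6.06 m/kyr

dip-slip = heave / cos(dip) = 3240 / cos(63.3°) = 7211 m
net slip = dip-slip / sin(rake) = 7211 / sin(51°) = 9279 m
rate = 9279 m / 1.53 Ma = 0.00606 m/yr = 6.06 m/kyr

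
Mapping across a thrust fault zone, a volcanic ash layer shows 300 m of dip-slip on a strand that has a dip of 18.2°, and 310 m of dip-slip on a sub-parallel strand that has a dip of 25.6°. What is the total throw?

228 m

throw_A = 300 × sin(18.2°) = 93.70 m
throw_B = 310 × sin(25.6°) = 133.9 m
total = 93.70 + 133.9 = 228 m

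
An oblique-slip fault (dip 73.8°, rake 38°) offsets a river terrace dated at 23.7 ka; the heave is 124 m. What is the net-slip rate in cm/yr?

dip-slip = heave / cos(dip) = 124 / cos(73.8°) = 444.5 m
net slip = dip-slip / sin(rake) = 444.5 / sin(38°) = 721.9 m
rate = 721.9 m / 23.7 ka = 0.0305 m/yr = 3.05 cm/yr

3.05 cm/yr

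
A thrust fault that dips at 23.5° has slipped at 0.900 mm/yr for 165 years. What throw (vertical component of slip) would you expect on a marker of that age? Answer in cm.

5.92 cm

dip-slip = rate × time = 0.900 mm/yr × 165 years = 0.1485 m
throw = dip-slip × sin(dip) = 0.1485 × sin(23.5°) = 0.0592 m = 5.92 cm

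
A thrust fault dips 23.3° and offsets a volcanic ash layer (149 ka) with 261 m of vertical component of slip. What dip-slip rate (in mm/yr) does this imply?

dip-slip = throw / sin(dip) = 261 m / sin(23.3°) = 659.8 m
rate = 659.8 m / 149 ka = 0.00443 m/yr = 4.43 mm/yr

4.43 mm/yr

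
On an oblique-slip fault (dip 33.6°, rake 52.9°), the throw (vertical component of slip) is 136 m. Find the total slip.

308 m

dip-slip = throw / sin(dip) = 136 / sin(33.6°) = 245.8 m
net slip = dip-slip / sin(rake) = 245.8 / sin(52.9°) = 308 m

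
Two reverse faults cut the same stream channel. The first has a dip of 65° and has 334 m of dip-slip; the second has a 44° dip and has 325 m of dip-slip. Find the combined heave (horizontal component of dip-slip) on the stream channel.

heave_A = 334 × cos(65°) = 141.2 m
heave_B = 325 × cos(44°) = 233.8 m
total = 141.2 + 233.8 = 375 m

375 m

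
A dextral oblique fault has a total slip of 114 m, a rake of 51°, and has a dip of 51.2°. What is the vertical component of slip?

69 m

dip-slip = net slip × sin(rake) = 114 m × sin(51°) = 88.59 m
throw = dip-slip × sin(dip) = 88.59 × sin(51.2°) = 69 m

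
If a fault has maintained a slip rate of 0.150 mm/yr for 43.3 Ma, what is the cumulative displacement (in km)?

6.49 km

slip = rate × time = 0.150 mm/yr × 43.3 Ma = 6490 m = 6.49 km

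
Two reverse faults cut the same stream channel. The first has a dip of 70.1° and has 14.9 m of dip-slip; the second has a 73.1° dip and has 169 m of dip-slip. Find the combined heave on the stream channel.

54.2 m

heave_A = 14.9 × cos(70.1°) = 5.072 m
heave_B = 169 × cos(73.1°) = 49.13 m
total = 5.072 + 49.13 = 54.2 m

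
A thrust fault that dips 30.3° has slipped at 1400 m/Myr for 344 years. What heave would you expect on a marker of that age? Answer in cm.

41.6 cm

dip-slip = rate × time = 1400 m/Myr × 344 years = 0.4816 m
heave = dip-slip × cos(dip) = 0.4816 × cos(30.3°) = 0.416 m = 41.6 cm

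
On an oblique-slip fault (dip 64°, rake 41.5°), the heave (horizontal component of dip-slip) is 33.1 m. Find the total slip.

dip-slip = heave / cos(dip) = 33.1 / cos(64°) = 75.51 m
net slip = dip-slip / sin(rake) = 75.51 / sin(41.5°) = 114 m

114 m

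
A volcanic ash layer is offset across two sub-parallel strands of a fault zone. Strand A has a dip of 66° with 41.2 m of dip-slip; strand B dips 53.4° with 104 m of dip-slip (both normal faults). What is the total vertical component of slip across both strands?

throw_A = 41.2 × sin(66°) = 37.64 m
throw_B = 104 × sin(53.4°) = 83.49 m
total = 37.64 + 83.49 = 121 m

121 m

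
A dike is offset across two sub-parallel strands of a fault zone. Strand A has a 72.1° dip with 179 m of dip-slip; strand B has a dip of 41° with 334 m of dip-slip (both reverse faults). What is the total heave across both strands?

heave_A = 179 × cos(72.1°) = 55.02 m
heave_B = 334 × cos(41°) = 252.1 m
total = 55.02 + 252.1 = 307 m

307 m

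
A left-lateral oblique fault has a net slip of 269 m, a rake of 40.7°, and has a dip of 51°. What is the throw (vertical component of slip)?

dip-slip = net slip × sin(rake) = 269 m × sin(40.7°) = 175.4 m
throw = dip-slip × sin(dip) = 175.4 × sin(51°) = 136 m

136 m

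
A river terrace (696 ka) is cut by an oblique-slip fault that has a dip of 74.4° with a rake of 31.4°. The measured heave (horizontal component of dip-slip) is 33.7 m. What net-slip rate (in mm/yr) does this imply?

0.346 mm/yr

dip-slip = heave / cos(dip) = 33.7 / cos(74.4°) = 125.3 m
net slip = dip-slip / sin(rake) = 125.3 / sin(31.4°) = 240.5 m
rate = 240.5 m / 696 ka = 0.000346 m/yr = 0.346 mm/yr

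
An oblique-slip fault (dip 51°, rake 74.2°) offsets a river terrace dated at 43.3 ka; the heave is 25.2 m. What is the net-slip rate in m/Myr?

961 m/Myr

dip-slip = heave / cos(dip) = 25.2 / cos(51°) = 40.04 m
net slip = dip-slip / sin(rake) = 40.04 / sin(74.2°) = 41.62 m
rate = 41.62 m / 43.3 ka = 0.000961 m/yr = 961 m/Myr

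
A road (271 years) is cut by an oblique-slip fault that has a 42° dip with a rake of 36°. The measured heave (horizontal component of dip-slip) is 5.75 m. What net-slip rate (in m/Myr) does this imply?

48600 m/Myr

dip-slip = heave / cos(dip) = 5.75 / cos(42°) = 7.737 m
net slip = dip-slip / sin(rake) = 7.737 / sin(36°) = 13.16 m
rate = 13.16 m / 271 years = 0.0486 m/yr = 48600 m/Myr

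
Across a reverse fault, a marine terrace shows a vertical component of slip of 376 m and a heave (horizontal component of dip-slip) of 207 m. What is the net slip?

net slip = √(throw² + heave²) = √(376² + 207²) = 429 m

429 m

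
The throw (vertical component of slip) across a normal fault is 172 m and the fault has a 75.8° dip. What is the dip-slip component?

dip-slip = throw / sin(dip) = 172 / sin(75.8°) = 177 m

177 m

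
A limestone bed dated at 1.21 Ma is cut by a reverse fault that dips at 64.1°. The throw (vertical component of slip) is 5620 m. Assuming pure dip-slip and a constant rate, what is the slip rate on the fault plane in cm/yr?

0.516 cm/yr

dip-slip = throw / sin(dip) = 5620 m / sin(64.1°) = 6248 m
rate = 6248 m / 1.21 Ma = 0.00516 m/yr = 0.516 cm/yr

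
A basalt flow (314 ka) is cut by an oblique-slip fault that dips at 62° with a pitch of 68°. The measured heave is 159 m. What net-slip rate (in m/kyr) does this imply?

1.16 m/kyr

dip-slip = heave / cos(dip) = 159 / cos(62°) = 338.7 m
net slip = dip-slip / sin(rake) = 338.7 / sin(68°) = 365.3 m
rate = 365.3 m / 314 ka = 0.00116 m/yr = 1.16 m/kyr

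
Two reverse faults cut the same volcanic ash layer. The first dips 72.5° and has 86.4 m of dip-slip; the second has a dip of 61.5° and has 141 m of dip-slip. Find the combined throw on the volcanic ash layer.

throw_A = 86.4 × sin(72.5°) = 82.40 m
throw_B = 141 × sin(61.5°) = 123.9 m
total = 82.40 + 123.9 = 206 m

206 m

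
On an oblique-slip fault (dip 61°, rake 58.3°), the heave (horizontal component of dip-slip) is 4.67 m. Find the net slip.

dip-slip = heave / cos(dip) = 4.67 / cos(61°) = 9.633 m
net slip = dip-slip / sin(rake) = 9.633 / sin(58.3°) = 11.3 m

11.3 m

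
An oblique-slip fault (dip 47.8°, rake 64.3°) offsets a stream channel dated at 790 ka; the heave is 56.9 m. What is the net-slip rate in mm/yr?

0.119 mm/yr

dip-slip = heave / cos(dip) = 56.9 / cos(47.8°) = 84.71 m
net slip = dip-slip / sin(rake) = 84.71 / sin(64.3°) = 94.01 m
rate = 94.01 m / 790 ka = 0.000119 m/yr = 0.119 mm/yr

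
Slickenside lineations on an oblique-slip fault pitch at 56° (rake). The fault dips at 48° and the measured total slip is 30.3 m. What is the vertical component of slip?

dip-slip = net slip × sin(rake) = 30.3 m × sin(56°) = 25.12 m
throw = dip-slip × sin(dip) = 25.12 × sin(48°) = 18.7 m

18.7 m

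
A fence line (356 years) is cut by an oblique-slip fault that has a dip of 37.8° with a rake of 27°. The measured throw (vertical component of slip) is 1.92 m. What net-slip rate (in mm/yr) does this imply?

19.4 mm/yr

dip-slip = throw / sin(dip) = 1.92 / sin(37.8°) = 3.133 m
net slip = dip-slip / sin(rake) = 3.133 / sin(27°) = 6.900 m
rate = 6.900 m / 356 years = 0.0194 m/yr = 19.4 mm/yr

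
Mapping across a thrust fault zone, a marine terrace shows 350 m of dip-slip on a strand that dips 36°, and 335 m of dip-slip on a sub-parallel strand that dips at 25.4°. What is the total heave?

heave_A = 350 × cos(36°) = 283.2 m
heave_B = 335 × cos(25.4°) = 302.6 m
total = 283.2 + 302.6 = 586 m

586 m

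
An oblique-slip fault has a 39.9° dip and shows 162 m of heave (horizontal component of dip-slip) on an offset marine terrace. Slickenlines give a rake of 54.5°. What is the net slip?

dip-slip = heave / cos(dip) = 162 / cos(39.9°) = 211.2 m
net slip = dip-slip / sin(rake) = 211.2 / sin(54.5°) = 259 m

259 m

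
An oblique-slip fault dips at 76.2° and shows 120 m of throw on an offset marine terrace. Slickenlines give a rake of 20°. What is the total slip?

361 m

dip-slip = throw / sin(dip) = 120 / sin(76.2°) = 123.6 m
net slip = dip-slip / sin(rake) = 123.6 / sin(20°) = 361 m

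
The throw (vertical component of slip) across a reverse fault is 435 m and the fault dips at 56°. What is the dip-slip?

dip-slip = throw / sin(dip) = 435 / sin(56°) = 525 m

525 m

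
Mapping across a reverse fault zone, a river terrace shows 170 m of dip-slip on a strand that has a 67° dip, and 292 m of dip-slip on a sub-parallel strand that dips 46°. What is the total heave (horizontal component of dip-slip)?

269 m

heave_A = 170 × cos(67°) = 66.42 m
heave_B = 292 × cos(46°) = 202.8 m
total = 66.42 + 202.8 = 269 m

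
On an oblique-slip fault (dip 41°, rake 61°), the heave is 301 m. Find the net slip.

dip-slip = heave / cos(dip) = 301 / cos(41°) = 398.8 m
net slip = dip-slip / sin(rake) = 398.8 / sin(61°) = 456 m

456 m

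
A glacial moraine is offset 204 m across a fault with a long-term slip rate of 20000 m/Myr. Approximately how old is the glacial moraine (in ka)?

10.2 ka

age = offset / rate = 204 m / (20000 m/Myr) = 10200 yr = 10.2 ka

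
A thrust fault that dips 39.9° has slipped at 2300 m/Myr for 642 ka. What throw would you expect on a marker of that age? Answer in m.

dip-slip = rate × time = 2300 m/Myr × 642 ka = 1477 m
throw = dip-slip × sin(dip) = 1477 × sin(39.9°) = 947 m

947 m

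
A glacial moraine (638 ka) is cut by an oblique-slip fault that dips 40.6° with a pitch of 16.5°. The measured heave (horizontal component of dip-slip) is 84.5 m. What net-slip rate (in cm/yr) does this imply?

0.0614 cm/yr

dip-slip = heave / cos(dip) = 84.5 / cos(40.6°) = 111.3 m
net slip = dip-slip / sin(rake) = 111.3 / sin(16.5°) = 391.8 m
rate = 391.8 m / 638 ka = 0.000614 m/yr = 0.0614 cm/yr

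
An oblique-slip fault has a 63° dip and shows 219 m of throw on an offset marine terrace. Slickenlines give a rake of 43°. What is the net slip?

dip-slip = throw / sin(dip) = 219 / sin(63°) = 245.8 m
net slip = dip-slip / sin(rake) = 245.8 / sin(43°) = 360 m

360 m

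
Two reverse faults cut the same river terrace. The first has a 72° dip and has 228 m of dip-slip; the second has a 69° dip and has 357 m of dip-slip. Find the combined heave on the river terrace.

heave_A = 228 × cos(72°) = 70.46 m
heave_B = 357 × cos(69°) = 127.9 m
total = 70.46 + 127.9 = 198 m

198 m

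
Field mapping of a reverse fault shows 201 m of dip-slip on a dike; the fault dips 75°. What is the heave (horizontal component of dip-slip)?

heave = dip-slip × cos(dip) = 201 m × cos(75°) = 52 m

52 m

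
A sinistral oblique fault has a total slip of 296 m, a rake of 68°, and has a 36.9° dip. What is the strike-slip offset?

111 m

strike-slip = net slip × cos(rake) = 296 m × cos(68°) = 111 m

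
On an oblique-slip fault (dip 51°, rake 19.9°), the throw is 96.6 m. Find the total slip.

365 m

dip-slip = throw / sin(dip) = 96.6 / sin(51°) = 124.3 m
net slip = dip-slip / sin(rake) = 124.3 / sin(19.9°) = 365 m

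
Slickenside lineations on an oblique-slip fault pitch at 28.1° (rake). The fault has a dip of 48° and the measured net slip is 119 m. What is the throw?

41.7 m

dip-slip = net slip × sin(rake) = 119 m × sin(28.1°) = 56.05 m
throw = dip-slip × sin(dip) = 56.05 × sin(48°) = 41.7 m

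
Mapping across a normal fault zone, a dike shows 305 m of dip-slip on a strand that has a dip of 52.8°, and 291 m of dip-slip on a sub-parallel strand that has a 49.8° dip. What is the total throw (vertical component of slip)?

465 m

throw_A = 305 × sin(52.8°) = 242.9 m
throw_B = 291 × sin(49.8°) = 222.3 m
total = 242.9 + 222.3 = 465 m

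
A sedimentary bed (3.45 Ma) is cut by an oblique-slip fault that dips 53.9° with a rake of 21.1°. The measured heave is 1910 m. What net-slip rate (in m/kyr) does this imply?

2.61 m/kyr

dip-slip = heave / cos(dip) = 1910 / cos(53.9°) = 3242 m
net slip = dip-slip / sin(rake) = 3242 / sin(21.1°) = 9005 m
rate = 9005 m / 3.45 Ma = 0.00261 m/yr = 2.61 m/kyr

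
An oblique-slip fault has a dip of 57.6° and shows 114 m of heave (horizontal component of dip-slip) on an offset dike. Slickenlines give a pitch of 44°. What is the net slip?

306 m

dip-slip = heave / cos(dip) = 114 / cos(57.6°) = 212.8 m
net slip = dip-slip / sin(rake) = 212.8 / sin(44°) = 306 m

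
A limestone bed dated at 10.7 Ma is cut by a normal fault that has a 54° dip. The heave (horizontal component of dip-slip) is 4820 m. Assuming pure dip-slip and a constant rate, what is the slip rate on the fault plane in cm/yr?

dip-slip = heave / cos(dip) = 4820 m / cos(54°) = 8200 m
rate = 8200 m / 10.7 Ma = 0.000766 m/yr = 0.0766 cm/yr

0.0766 cm/yr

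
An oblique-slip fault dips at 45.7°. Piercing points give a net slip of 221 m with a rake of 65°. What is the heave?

dip-slip = net slip × sin(rake) = 221 m × sin(65°) = 200.3 m
heave = dip-slip × cos(dip) = 200.3 × cos(45.7°) = 140 m

140 m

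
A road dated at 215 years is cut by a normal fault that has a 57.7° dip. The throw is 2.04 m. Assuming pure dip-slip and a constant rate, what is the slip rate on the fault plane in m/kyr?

dip-slip = throw / sin(dip) = 2.04 m / sin(57.7°) = 2.413 m
rate = 2.413 m / 215 years = 0.0112 m/yr = 11.2 m/kyr

11.2 m/kyr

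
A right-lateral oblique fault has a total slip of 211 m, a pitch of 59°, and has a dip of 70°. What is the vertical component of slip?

170 m

dip-slip = net slip × sin(rake) = 211 m × sin(59°) = 180.9 m
throw = dip-slip × sin(dip) = 180.9 × sin(70°) = 170 m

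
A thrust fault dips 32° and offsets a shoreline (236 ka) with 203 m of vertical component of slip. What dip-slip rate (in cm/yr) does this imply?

0.162 cm/yr

dip-slip = throw / sin(dip) = 203 m / sin(32°) = 383.1 m
rate = 383.1 m / 236 ka = 0.00162 m/yr = 0.162 cm/yr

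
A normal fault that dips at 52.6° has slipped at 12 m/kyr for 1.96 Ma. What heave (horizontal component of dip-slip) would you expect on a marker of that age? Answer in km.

dip-slip = rate × time = 12 m/kyr × 1.96 Ma = 23520 m
heave = dip-slip × cos(dip) = 23520 × cos(52.6°) = 14300 m = 14.3 km

14.3 km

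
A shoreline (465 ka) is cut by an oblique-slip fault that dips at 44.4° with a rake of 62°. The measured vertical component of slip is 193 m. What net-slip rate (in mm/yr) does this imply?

dip-slip = throw / sin(dip) = 193 / sin(44.4°) = 275.8 m
net slip = dip-slip / sin(rake) = 275.8 / sin(62°) = 312.4 m
rate = 312.4 m / 465 ka = 0.000672 m/yr = 0.672 mm/yr

0.672 mm/yr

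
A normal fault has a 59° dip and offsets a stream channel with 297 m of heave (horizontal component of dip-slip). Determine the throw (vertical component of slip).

throw = heave × tan(dip) = 297 × tan(59°) = 494 m

494 m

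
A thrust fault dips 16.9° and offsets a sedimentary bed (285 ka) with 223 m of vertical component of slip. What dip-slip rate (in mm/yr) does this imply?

dip-slip = throw / sin(dip) = 223 m / sin(16.9°) = 767.1 m
rate = 767.1 m / 285 ka = 0.00269 m/yr = 2.69 mm/yr

2.69 mm/yr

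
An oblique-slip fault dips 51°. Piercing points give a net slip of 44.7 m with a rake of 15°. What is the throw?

8.99 m

dip-slip = net slip × sin(rake) = 44.7 m × sin(15°) = 11.57 m
throw = dip-slip × sin(dip) = 11.57 × sin(51°) = 8.99 m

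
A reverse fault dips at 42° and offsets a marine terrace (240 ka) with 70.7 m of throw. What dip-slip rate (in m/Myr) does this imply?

440 m/Myr

dip-slip = throw / sin(dip) = 70.7 m / sin(42°) = 105.7 m
rate = 105.7 m / 240 ka = 0.000440 m/yr = 440 m/Myr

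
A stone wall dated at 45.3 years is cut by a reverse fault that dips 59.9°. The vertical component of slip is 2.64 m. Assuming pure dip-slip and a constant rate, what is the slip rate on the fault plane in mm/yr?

dip-slip = throw / sin(dip) = 2.64 m / sin(59.9°) = 3.051 m
rate = 3.051 m / 45.3 years = 0.0674 m/yr = 67.4 mm/yr

67.4 mm/yr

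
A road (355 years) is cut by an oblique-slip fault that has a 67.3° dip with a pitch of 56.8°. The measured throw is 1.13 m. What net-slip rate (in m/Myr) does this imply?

dip-slip = throw / sin(dip) = 1.13 / sin(67.3°) = 1.225 m
net slip = dip-slip / sin(rake) = 1.225 / sin(56.8°) = 1.464 m
rate = 1.464 m / 355 years = 0.00412 m/yr = 4120 m/Myr

4120 m/Myr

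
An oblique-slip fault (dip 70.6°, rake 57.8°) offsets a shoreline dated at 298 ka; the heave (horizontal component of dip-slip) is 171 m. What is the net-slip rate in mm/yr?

2.04 mm/yr

dip-slip = heave / cos(dip) = 171 / cos(70.6°) = 514.8 m
net slip = dip-slip / sin(rake) = 514.8 / sin(57.8°) = 608.4 m
rate = 608.4 m / 298 ka = 0.00204 m/yr = 2.04 mm/yr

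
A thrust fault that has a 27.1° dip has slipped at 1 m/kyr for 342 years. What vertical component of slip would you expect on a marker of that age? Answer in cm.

dip-slip = rate × time = 1 m/kyr × 342 years = 0.3420 m
throw = dip-slip × sin(dip) = 0.3420 × sin(27.1°) = 0.156 m = 15.6 cm

15.6 cm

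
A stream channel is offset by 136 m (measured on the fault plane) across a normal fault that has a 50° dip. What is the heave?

87.4 m

heave = dip-slip × cos(dip) = 136 m × cos(50°) = 87.4 m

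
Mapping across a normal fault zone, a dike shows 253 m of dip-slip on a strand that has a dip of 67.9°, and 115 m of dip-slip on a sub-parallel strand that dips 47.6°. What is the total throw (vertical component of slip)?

319 m

throw_A = 253 × sin(67.9°) = 234.4 m
throw_B = 115 × sin(47.6°) = 84.92 m
total = 234.4 + 84.92 = 319 m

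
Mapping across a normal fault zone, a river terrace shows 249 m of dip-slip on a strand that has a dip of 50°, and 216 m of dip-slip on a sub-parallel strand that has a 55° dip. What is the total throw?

368 m

throw_A = 249 × sin(50°) = 190.7 m
throw_B = 216 × sin(55°) = 176.9 m
total = 190.7 + 176.9 = 368 m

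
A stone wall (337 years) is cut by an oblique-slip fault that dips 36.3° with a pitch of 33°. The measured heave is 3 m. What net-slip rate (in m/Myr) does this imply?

dip-slip = heave / cos(dip) = 3 / cos(36.3°) = 3.722 m
net slip = dip-slip / sin(rake) = 3.722 / sin(33°) = 6.835 m
rate = 6.835 m / 337 years = 0.0203 m/yr = 20300 m/Myr

20300 m/Myr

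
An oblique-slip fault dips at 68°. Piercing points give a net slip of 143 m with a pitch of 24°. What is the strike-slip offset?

131 m

strike-slip = net slip × cos(rake) = 143 m × cos(24°) = 131 m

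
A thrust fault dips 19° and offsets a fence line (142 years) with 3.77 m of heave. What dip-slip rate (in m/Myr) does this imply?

28100 m/Myr

dip-slip = heave / cos(dip) = 3.77 m / cos(19°) = 3.987 m
rate = 3.987 m / 142 years = 0.0281 m/yr = 28100 m/Myr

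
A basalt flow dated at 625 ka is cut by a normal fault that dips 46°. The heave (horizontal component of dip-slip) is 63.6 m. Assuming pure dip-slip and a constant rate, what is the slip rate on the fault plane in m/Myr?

dip-slip = heave / cos(dip) = 63.6 m / cos(46°) = 91.56 m
rate = 91.56 m / 625 ka = 0.000146 m/yr = 146 m/Myr

146 m/Myr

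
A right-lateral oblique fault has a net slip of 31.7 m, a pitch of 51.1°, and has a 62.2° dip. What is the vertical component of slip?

dip-slip = net slip × sin(rake) = 31.7 m × sin(51.1°) = 24.67 m
throw = dip-slip × sin(dip) = 24.67 × sin(62.2°) = 21.8 m

21.8 m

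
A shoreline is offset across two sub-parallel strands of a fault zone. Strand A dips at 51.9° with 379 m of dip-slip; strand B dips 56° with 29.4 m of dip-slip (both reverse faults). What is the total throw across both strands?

throw_A = 379 × sin(51.9°) = 298.2 m
throw_B = 29.4 × sin(56°) = 24.37 m
total = 298.2 + 24.37 = 323 m

323 m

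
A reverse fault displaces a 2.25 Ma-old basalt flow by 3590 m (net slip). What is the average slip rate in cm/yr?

0.160 cm/yr

rate = 3590 m / 2.25 Ma = 0.00160 m/yr = 0.160 cm/yr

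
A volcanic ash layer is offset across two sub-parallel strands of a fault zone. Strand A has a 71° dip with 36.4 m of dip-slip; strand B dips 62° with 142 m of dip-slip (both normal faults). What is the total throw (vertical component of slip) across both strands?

throw_A = 36.4 × sin(71°) = 34.42 m
throw_B = 142 × sin(62°) = 125.4 m
total = 34.42 + 125.4 = 160 m

160 m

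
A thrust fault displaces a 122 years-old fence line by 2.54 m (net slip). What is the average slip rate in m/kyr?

rate = 2.54 m / 122 years = 0.0208 m/yr = 20.8 m/kyr

20.8 m/kyr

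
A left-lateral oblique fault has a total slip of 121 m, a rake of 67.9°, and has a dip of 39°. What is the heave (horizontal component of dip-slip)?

87.1 m

dip-slip = net slip × sin(rake) = 121 m × sin(67.9°) = 112.1 m
heave = dip-slip × cos(dip) = 112.1 × cos(39°) = 87.1 m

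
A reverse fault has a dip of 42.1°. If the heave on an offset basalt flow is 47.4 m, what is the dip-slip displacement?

dip-slip = heave / cos(dip) = 47.4 / cos(42.1°) = 63.9 m

63.9 m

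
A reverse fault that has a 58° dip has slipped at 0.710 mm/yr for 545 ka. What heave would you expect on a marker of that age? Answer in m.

205 m

dip-slip = rate × time = 0.710 mm/yr × 545 ka = 386.9 m
heave = dip-slip × cos(dip) = 386.9 × cos(58°) = 205 m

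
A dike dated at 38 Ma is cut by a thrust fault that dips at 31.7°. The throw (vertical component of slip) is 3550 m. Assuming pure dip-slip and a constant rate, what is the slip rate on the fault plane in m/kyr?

0.178 m/kyr

dip-slip = throw / sin(dip) = 3550 m / sin(31.7°) = 6756 m
rate = 6756 m / 38 Ma = 0.000178 m/yr = 0.178 m/kyr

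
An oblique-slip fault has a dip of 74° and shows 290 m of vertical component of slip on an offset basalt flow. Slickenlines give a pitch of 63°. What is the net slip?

dip-slip = throw / sin(dip) = 290 / sin(74°) = 301.7 m
net slip = dip-slip / sin(rake) = 301.7 / sin(63°) = 339 m

339 m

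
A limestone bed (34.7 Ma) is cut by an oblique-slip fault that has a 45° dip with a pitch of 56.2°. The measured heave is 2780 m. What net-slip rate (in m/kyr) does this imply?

0.136 m/kyr

dip-slip = heave / cos(dip) = 2780 / cos(45°) = 3932 m
net slip = dip-slip / sin(rake) = 3932 / sin(56.2°) = 4731 m
rate = 4731 m / 34.7 Ma = 0.000136 m/yr = 0.136 m/kyr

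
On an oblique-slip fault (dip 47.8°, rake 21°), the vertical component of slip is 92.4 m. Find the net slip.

dip-slip = throw / sin(dip) = 92.4 / sin(47.8°) = 124.7 m
net slip = dip-slip / sin(rake) = 124.7 / sin(21°) = 348 m

348 m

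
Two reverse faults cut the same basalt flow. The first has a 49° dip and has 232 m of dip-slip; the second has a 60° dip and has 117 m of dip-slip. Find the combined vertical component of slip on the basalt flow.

throw_A = 232 × sin(49°) = 175.1 m
throw_B = 117 × sin(60°) = 101.3 m
total = 175.1 + 101.3 = 276 m

276 m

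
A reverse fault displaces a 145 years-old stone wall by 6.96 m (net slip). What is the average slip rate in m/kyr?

rate = 6.96 m / 145 years = 0.0480 m/yr = 48 m/kyr

48 m/kyr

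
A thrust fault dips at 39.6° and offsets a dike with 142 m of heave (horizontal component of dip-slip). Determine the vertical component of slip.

throw = heave × tan(dip) = 142 × tan(39.6°) = 117 m

117 m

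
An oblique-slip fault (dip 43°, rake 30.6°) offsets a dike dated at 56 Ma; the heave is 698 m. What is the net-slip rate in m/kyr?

0.0335 m/kyr

dip-slip = heave / cos(dip) = 698 / cos(43°) = 954.4 m
net slip = dip-slip / sin(rake) = 954.4 / sin(30.6°) = 1875 m
rate = 1875 m / 56 Ma = 0.0000335 m/yr = 0.0335 m/kyr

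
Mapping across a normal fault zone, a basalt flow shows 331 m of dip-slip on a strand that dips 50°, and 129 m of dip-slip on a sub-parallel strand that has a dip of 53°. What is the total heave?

290 m

heave_A = 331 × cos(50°) = 212.8 m
heave_B = 129 × cos(53°) = 77.63 m
total = 212.8 + 77.63 = 290 m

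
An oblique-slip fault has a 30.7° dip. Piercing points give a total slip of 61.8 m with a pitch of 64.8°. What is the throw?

dip-slip = net slip × sin(rake) = 61.8 m × sin(64.8°) = 55.92 m
throw = dip-slip × sin(dip) = 55.92 × sin(30.7°) = 28.5 m

28.5 m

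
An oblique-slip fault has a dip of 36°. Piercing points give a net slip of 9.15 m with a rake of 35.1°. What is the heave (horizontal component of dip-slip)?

4.26 m

dip-slip = net slip × sin(rake) = 9.15 m × sin(35.1°) = 5.261 m
heave = dip-slip × cos(dip) = 5.261 × cos(36°) = 4.26 m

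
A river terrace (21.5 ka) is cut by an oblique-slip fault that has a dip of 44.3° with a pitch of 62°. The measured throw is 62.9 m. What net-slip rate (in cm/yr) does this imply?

0.474 cm/yr

dip-slip = throw / sin(dip) = 62.9 / sin(44.3°) = 90.06 m
net slip = dip-slip / sin(rake) = 90.06 / sin(62°) = 102 m
rate = 102 m / 21.5 ka = 0.00474 m/yr = 0.474 cm/yr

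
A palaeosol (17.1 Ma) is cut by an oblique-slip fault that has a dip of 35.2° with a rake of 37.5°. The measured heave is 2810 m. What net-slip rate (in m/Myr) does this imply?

330 m/Myr

dip-slip = heave / cos(dip) = 2810 / cos(35.2°) = 3439 m
net slip = dip-slip / sin(rake) = 3439 / sin(37.5°) = 5649 m
rate = 5649 m / 17.1 Ma = 0.000330 m/yr = 330 m/Myr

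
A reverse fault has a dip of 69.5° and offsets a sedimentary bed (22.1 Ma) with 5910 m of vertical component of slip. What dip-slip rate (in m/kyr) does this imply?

dip-slip = throw / sin(dip) = 5910 m / sin(69.5°) = 6310 m
rate = 6310 m / 22.1 Ma = 0.000286 m/yr = 0.286 m/kyr

0.286 m/kyr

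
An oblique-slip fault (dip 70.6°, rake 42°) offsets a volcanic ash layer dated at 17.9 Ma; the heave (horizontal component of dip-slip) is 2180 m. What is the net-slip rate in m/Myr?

548 m/Myr

dip-slip = heave / cos(dip) = 2180 / cos(70.6°) = 6563 m
net slip = dip-slip / sin(rake) = 6563 / sin(42°) = 9808 m
rate = 9808 m / 17.9 Ma = 0.000548 m/yr = 548 m/Myr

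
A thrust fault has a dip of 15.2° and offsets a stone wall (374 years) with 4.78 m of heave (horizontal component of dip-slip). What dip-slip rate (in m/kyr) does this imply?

13.2 m/kyr

dip-slip = heave / cos(dip) = 4.78 m / cos(15.2°) = 4.953 m
rate = 4.953 m / 374 years = 0.0132 m/yr = 13.2 m/kyr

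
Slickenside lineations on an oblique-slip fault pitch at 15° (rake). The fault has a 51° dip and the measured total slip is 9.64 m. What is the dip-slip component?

dip-slip = net slip × sin(rake) = 9.64 m × sin(15°) = 2.50 m

2.50 m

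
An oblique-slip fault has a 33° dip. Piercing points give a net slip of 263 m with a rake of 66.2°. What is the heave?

202 m

dip-slip = net slip × sin(rake) = 263 m × sin(66.2°) = 240.6 m
heave = dip-slip × cos(dip) = 240.6 × cos(33°) = 202 m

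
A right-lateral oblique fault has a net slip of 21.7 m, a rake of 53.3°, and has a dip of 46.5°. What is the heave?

12 m

dip-slip = net slip × sin(rake) = 21.7 m × sin(53.3°) = 17.40 m
heave = dip-slip × cos(dip) = 17.40 × cos(46.5°) = 12 m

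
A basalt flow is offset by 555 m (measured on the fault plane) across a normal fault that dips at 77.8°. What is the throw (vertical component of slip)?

throw = dip-slip × sin(dip) = 555 m × sin(77.8°) = 542 m

542 m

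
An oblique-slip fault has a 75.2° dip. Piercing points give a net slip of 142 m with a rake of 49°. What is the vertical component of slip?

dip-slip = net slip × sin(rake) = 142 m × sin(49°) = 107.2 m
throw = dip-slip × sin(dip) = 107.2 × sin(75.2°) = 104 m

104 m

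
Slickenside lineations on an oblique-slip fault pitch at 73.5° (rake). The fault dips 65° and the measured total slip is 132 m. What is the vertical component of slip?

dip-slip = net slip × sin(rake) = 132 m × sin(73.5°) = 126.6 m
throw = dip-slip × sin(dip) = 126.6 × sin(65°) = 115 m

115 m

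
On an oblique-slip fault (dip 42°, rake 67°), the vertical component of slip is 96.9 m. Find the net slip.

dip-slip = throw / sin(dip) = 96.9 / sin(42°) = 144.8 m
net slip = dip-slip / sin(rake) = 144.8 / sin(67°) = 157 m

157 m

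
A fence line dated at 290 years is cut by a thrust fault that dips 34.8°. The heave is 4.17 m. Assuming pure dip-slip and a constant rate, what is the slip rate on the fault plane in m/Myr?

17500 m/Myr

dip-slip = heave / cos(dip) = 4.17 m / cos(34.8°) = 5.078 m
rate = 5.078 m / 290 years = 0.0175 m/yr = 17500 m/Myr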